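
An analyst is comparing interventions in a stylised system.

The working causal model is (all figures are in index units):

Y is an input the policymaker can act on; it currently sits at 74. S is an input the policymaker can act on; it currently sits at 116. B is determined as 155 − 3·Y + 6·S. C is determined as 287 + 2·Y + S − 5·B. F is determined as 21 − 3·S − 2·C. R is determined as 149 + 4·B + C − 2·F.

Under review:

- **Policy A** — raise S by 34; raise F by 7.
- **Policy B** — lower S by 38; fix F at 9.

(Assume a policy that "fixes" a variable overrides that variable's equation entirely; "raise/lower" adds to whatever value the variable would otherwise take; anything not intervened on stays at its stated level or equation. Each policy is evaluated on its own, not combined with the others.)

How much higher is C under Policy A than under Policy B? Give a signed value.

Policy A (S + 34, F + 7):
  Y = 74
  S = 116 + 34 = 150
  B = 155 − 3·74 + 6·150 = 833
  C = 287 + 2·74 + 150 − 5·833 = -3580
Policy B (S − 38, F := 9):
  Y = 74
  S = 116 − 38 = 78
  B = 155 − 3·74 + 6·78 = 401
  C = 287 + 2·74 + 78 − 5·401 = -1492
C: -3580 − (-1492) = -2088

-2088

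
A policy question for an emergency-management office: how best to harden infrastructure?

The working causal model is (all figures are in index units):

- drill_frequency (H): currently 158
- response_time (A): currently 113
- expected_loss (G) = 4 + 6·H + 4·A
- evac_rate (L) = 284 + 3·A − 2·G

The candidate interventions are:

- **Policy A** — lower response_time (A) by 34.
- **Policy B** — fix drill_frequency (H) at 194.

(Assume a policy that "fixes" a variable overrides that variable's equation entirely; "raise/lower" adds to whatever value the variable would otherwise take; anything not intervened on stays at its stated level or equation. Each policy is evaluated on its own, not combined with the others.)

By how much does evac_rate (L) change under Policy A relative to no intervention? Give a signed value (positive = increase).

170

Baseline:
  H = 158
  A = 113
  G = 4 + 6·158 + 4·113 = 1404
  L = 284 + 3·113 − 2·1404 = -2185
Policy A (A − 34):
  H = 158
  A = 113 − 34 = 79
  G = 4 + 6·158 + 4·79 = 1268
  L = 284 + 3·79 − 2·1268 = -2015
Change in L: -2015 − (-2185) = 170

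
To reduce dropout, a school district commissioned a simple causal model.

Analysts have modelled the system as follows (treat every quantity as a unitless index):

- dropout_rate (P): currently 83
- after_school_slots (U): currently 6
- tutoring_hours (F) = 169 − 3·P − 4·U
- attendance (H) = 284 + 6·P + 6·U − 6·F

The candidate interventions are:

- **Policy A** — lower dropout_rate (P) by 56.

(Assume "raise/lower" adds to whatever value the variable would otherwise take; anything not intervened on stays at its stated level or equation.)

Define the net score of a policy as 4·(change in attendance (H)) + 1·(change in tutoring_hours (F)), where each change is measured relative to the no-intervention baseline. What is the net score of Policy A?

-5208

Baseline:
  P = 83
  U = 6
  F = 169 − 3·83 − 4·6 = -104
  H = 284 + 6·83 + 6·6 − 6·(-104) = 1442
Policy A (P − 56):
  P = 83 − 56 = 27
  U = 6
  F = 169 − 3·27 − 4·6 = 64
  H = 284 + 6·27 + 6·6 − 6·64 = 98
ΔH = 98 − 1442 = -1344; ΔF = 64 − (-104) = 168
Score = 4·(-1344) + 1·168 = -5208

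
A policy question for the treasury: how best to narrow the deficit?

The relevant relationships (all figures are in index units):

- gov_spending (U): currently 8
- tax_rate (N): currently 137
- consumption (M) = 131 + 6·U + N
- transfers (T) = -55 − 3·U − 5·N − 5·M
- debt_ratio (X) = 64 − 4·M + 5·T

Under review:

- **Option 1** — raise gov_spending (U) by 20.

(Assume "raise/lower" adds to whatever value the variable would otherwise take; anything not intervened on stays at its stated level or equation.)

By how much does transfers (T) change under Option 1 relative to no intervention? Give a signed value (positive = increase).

Baseline:
  U = 8
  N = 137
  M = 131 + 6·8 + 137 = 316
  T = -55 − 3·8 − 5·137 − 5·316 = -2344
Option 1 (U + 20):
  U = 8 + 20 = 28
  N = 137
  M = 131 + 6·28 + 137 = 436
  T = -55 − 3·28 − 5·137 − 5·436 = -3004
Change in T: -3004 − (-2344) = -660

-660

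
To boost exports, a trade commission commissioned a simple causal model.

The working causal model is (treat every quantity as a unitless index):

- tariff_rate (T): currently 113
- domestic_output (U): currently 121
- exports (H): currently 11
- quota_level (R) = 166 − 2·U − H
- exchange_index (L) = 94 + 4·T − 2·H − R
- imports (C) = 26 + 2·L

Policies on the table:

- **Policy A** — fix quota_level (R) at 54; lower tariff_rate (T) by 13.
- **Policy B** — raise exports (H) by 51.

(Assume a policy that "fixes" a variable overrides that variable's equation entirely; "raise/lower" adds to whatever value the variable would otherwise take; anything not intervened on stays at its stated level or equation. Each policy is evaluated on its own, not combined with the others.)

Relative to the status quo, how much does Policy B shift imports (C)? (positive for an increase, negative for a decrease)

Baseline:
  T = 113
  U = 121
  H = 11
  R = 166 − 2·121 − 11 = -87
  L = 94 + 4·113 − 2·11 − (-87) = 611
  C = 26 + 2·611 = 1248
Policy B (H + 51):
  T = 113
  U = 121
  H = 11 + 51 = 62
  R = 166 − 2·121 − 62 = -138
  L = 94 + 4·113 − 2·62 − (-138) = 560
  C = 26 + 2·560 = 1146
Change in C: 1146 − 1248 = -102

-102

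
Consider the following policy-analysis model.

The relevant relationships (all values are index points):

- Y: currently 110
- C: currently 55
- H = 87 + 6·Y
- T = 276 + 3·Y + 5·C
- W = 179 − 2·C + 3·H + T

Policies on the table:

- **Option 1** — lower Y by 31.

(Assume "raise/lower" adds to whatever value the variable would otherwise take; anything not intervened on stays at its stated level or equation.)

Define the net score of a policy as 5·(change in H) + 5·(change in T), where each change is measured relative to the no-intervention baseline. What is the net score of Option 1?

Baseline:
  Y = 110
  C = 55
  H = 87 + 6·110 = 747
  T = 276 + 3·110 + 5·55 = 881
Option 1 (Y − 31):
  Y = 110 − 31 = 79
  C = 55
  H = 87 + 6·79 = 561
  T = 276 + 3·79 + 5·55 = 788
ΔH = 561 − 747 = -186; ΔT = 788 − 881 = -93
Score = 5·(-186) + 5·(-93) = -1395

-1395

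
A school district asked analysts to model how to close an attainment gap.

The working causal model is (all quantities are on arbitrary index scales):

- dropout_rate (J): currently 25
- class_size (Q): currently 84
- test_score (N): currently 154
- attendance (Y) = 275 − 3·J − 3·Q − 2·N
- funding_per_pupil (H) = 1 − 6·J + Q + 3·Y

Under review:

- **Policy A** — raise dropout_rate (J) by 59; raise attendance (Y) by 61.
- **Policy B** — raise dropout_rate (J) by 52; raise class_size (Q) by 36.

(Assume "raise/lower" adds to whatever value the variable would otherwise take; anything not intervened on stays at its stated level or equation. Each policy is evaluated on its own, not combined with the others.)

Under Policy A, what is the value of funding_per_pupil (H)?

-1847

Policy A (J + 59, Y + 61):
  J = 25 + 59 = 84
  Q = 84
  N = 154
  Y = 275 − 3·84 − 3·84 − 2·154 (+61 from intervention) = -476
  H = 1 − 6·84 + 84 + 3·(-476) = -1847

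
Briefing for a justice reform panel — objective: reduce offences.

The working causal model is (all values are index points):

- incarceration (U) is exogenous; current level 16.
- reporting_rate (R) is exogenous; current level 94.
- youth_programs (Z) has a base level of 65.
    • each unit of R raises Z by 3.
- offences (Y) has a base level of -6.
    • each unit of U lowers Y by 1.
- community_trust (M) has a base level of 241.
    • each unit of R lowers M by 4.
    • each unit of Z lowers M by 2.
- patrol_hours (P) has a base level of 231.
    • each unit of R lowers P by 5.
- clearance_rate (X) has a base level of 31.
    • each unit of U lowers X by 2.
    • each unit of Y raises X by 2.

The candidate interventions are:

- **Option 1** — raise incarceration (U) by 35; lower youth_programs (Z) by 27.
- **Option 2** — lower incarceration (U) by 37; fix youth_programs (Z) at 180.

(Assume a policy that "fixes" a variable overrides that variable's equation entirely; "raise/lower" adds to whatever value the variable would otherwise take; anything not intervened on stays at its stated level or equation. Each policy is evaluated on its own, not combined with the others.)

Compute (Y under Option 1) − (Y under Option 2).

-72

Option 1 (U + 35, Z − 27):
  U = 16 + 35 = 51
  Y = -6 − 51 = -57
Option 2 (U − 37, Z := 180):
  U = 16 − 37 = -21
  Y = -6 − (-21) = 15
Y: -57 − 15 = -72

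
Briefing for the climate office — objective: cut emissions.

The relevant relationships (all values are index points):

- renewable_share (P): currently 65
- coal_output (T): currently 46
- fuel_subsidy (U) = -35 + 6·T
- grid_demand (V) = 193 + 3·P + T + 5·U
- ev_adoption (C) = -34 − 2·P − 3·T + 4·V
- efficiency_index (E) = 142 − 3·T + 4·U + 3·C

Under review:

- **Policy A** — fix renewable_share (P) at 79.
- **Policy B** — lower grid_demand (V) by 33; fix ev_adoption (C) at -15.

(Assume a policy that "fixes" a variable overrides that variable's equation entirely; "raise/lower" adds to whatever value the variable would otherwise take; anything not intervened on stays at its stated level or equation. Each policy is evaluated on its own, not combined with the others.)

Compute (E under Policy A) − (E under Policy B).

19227

Policy A (P := 79):
  P = 79
  T = 46
  U = -35 + 6·46 = 241
  V = 193 + 3·79 + 46 + 5·241 = 1681
  C = -34 − 2·79 − 3·46 + 4·1681 = 6394
  E = 142 − 3·46 + 4·241 + 3·6394 = 20150
Policy B (V − 33, C := -15):
  P = 65
  T = 46
  U = -35 + 6·46 = 241
  V = 193 + 3·65 + 46 + 5·241 (−33 from intervention) = 1606
  C = -15
  E = 142 − 3·46 + 4·241 + 3·(-15) = 923
E: 20150 − 923 = 19227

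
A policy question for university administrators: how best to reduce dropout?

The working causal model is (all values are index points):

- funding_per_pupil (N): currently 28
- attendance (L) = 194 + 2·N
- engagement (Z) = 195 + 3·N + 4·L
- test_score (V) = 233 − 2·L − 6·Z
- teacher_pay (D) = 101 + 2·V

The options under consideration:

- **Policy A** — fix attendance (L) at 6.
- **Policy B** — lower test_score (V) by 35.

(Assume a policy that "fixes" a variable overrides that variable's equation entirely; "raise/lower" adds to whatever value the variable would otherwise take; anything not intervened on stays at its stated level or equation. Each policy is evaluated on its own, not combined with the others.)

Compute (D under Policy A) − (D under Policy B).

12758

Policy A (L := 6):
  N = 28
  L = 6
  Z = 195 + 3·28 + 4·6 = 303
  V = 233 − 2·6 − 6·303 = -1597
  D = 101 + 2·(-1597) = -3093
Policy B (V − 35):
  N = 28
  L = 194 + 2·28 = 250
  Z = 195 + 3·28 + 4·250 = 1279
  V = 233 − 2·250 − 6·1279 (−35 from intervention) = -7976
  D = 101 + 2·(-7976) = -15851
D: -3093 − (-15851) = 12758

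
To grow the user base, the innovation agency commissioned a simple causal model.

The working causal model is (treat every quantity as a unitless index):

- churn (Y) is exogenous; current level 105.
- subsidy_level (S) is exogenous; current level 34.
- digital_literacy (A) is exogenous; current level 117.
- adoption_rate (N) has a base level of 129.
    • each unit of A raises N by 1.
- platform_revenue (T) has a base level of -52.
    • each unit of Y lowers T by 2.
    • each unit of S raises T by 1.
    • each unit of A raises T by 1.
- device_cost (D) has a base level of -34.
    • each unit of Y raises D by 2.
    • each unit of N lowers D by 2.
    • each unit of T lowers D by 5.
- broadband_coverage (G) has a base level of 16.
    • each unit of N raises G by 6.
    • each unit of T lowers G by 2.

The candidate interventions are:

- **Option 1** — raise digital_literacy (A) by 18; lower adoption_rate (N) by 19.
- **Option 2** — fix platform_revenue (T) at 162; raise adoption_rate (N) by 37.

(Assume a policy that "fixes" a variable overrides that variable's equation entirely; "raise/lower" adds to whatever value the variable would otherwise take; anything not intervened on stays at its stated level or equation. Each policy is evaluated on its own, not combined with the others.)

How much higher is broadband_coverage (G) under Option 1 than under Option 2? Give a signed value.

Option 1 (A + 18, N − 19):
  Y = 105
  S = 34
  A = 117 + 18 = 135
  N = 129 + 135 (−19 from intervention) = 245
  T = -52 − 2·105 + 34 + 135 = -93
  G = 16 + 6·245 − 2·(-93) = 1672
Option 2 (T := 162, N + 37):
  Y = 105
  S = 34
  A = 117
  N = 129 + 117 (+37 from intervention) = 283
  T = 162
  G = 16 + 6·283 − 2·162 = 1390
G: 1672 − 1390 = 282

282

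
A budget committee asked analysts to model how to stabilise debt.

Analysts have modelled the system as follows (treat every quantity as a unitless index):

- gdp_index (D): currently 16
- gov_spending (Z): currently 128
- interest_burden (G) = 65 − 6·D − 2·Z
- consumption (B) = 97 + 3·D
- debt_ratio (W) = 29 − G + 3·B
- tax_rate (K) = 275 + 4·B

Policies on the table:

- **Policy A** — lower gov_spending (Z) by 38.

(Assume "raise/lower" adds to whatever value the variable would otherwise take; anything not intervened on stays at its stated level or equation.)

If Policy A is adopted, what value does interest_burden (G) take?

-211

Policy A (Z − 38):
  D = 16
  Z = 128 − 38 = 90
  G = 65 − 6·16 − 2·90 = -211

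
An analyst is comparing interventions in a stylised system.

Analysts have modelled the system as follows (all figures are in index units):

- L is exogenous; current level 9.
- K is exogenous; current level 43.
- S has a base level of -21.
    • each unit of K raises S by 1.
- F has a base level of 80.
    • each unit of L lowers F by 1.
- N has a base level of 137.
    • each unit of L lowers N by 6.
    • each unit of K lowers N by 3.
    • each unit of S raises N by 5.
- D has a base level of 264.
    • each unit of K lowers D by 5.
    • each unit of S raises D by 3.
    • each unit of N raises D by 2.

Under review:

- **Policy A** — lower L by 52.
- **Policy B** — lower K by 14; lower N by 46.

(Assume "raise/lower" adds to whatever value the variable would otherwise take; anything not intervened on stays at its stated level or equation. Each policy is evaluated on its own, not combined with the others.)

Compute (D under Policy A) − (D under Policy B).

Policy A (L − 52):
  L = 9 − 52 = -43
  K = 43
  S = -21 + 43 = 22
  N = 137 − 6·(-43) − 3·43 + 5·22 = 376
  D = 264 − 5·43 + 3·22 + 2·376 = 867
Policy B (K − 14, N − 46):
  L = 9
  K = 43 − 14 = 29
  S = -21 + 29 = 8
  N = 137 − 6·9 − 3·29 + 5·8 (−46 from intervention) = -10
  D = 264 − 5·29 + 3·8 + 2·(-10) = 123
D: 867 − 123 = 744

744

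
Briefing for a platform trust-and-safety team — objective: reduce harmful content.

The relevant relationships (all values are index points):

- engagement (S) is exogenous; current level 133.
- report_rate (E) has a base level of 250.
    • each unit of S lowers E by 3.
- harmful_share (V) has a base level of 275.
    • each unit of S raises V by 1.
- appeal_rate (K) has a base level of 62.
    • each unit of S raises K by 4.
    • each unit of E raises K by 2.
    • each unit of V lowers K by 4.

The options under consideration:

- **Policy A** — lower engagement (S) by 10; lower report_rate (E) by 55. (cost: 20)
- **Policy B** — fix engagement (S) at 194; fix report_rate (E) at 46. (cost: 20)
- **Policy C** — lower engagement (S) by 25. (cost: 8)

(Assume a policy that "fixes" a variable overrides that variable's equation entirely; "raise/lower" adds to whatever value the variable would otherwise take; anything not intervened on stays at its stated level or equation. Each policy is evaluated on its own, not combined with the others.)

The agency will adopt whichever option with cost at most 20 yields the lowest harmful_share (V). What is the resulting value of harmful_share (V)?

383

Policy A (S − 10, E − 55):
  S = 133 − 10 = 123
  V = 275 + 123 = 398
Policy B (S := 194, E := 46):
  S = 194
  V = 275 + 194 = 469
Policy C (S − 25):
  S = 133 − 25 = 108
  V = 275 + 108 = 383
Comparing — Policy A: V=398, Policy B: V=469, Policy C: V=383. Lowest is 383 (Policy C).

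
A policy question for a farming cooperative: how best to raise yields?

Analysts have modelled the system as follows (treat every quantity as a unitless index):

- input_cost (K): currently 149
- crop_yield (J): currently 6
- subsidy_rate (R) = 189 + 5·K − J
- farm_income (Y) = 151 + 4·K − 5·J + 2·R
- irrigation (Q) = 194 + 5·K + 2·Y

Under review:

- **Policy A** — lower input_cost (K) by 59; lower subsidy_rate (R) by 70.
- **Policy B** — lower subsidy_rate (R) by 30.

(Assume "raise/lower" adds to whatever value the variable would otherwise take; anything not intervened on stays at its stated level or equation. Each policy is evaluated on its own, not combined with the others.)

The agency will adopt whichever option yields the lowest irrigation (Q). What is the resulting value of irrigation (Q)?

3858

Policy A (K − 59, R − 70):
  K = 149 − 59 = 90
  J = 6
  R = 189 + 5·90 − 6 (−70 from intervention) = 563
  Y = 151 + 4·90 − 5·6 + 2·563 = 1607
  Q = 194 + 5·90 + 2·1607 = 3858
Policy B (R − 30):
  K = 149
  J = 6
  R = 189 + 5·149 − 6 (−30 from intervention) = 898
  Y = 151 + 4·149 − 5·6 + 2·898 = 2513
  Q = 194 + 5·149 + 2·2513 = 5965
Comparing — Policy A: Q=3858, Policy B: Q=5965. Lowest is 3858 (Policy A).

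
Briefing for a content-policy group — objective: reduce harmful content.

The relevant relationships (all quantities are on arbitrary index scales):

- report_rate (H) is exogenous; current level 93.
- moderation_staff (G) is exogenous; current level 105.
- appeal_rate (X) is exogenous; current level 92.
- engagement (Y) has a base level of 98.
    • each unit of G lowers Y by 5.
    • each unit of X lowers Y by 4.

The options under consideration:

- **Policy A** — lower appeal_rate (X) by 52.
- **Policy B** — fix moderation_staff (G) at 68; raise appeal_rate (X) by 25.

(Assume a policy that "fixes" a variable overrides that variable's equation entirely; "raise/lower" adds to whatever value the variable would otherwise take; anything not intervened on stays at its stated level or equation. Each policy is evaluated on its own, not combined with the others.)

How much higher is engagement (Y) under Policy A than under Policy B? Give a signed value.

Policy A (X − 52):
  G = 105
  X = 92 − 52 = 40
  Y = 98 − 5·105 − 4·40 = -587
Policy B (G := 68, X + 25):
  G = 68
  X = 92 + 25 = 117
  Y = 98 − 5·68 − 4·117 = -710
Y: -587 − (-710) = 123

123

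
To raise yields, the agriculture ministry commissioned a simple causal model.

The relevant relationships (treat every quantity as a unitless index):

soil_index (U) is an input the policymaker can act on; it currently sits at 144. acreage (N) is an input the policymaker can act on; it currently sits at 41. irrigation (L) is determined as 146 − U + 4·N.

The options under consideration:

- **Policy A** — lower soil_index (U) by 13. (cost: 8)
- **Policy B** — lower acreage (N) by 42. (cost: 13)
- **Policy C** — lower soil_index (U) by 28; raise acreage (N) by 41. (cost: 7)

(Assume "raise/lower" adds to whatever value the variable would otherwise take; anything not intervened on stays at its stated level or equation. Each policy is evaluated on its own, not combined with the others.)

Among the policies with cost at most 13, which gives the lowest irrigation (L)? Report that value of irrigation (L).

Policy A (U − 13):
  U = 144 − 13 = 131
  N = 41
  L = 146 − 131 + 4·41 = 179
Policy B (N − 42):
  U = 144
  N = 41 − 42 = -1
  L = 146 − 144 + 4·(-1) = -2
Policy C (U − 28, N + 41):
  U = 144 − 28 = 116
  N = 41 + 41 = 82
  L = 146 − 116 + 4·82 = 358
Comparing — Policy A: L=179, Policy B: L=-2, Policy C: L=358. Lowest is -2 (Policy B).

-2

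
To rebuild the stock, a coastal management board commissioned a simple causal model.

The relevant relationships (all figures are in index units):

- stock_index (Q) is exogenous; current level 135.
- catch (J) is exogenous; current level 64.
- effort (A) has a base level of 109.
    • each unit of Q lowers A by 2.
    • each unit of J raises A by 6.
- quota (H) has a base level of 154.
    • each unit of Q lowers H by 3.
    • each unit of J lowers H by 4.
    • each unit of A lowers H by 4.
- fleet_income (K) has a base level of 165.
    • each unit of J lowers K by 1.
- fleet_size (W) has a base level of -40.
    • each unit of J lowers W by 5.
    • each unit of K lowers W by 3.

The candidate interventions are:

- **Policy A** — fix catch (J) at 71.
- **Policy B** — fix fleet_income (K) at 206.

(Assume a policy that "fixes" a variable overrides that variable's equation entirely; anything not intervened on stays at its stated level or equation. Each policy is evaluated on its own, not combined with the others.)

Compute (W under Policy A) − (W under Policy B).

301

Policy A (J := 71):
  J = 71
  K = 165 − 71 = 94
  W = -40 − 5·71 − 3·94 = -677
Policy B (K := 206):
  J = 64
  K = 206
  W = -40 − 5·64 − 3·206 = -978
W: -677 − (-978) = 301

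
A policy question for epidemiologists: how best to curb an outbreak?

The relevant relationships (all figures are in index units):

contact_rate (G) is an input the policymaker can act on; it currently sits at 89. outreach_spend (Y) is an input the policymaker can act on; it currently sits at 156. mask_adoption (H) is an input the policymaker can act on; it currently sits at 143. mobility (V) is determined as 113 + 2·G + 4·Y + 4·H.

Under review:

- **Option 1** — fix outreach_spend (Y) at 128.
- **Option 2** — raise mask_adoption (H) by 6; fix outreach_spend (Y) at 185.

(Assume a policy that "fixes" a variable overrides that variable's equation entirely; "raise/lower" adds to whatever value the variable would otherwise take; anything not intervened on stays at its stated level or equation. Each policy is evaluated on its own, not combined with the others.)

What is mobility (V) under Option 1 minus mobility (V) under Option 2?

-252

Option 1 (Y := 128):
  G = 89
  Y = 128
  H = 143
  V = 113 + 2·89 + 4·128 + 4·143 = 1375
Option 2 (H + 6, Y := 185):
  G = 89
  Y = 185
  H = 143 + 6 = 149
  V = 113 + 2·89 + 4·185 + 4·149 = 1627
V: 1375 − 1627 = -252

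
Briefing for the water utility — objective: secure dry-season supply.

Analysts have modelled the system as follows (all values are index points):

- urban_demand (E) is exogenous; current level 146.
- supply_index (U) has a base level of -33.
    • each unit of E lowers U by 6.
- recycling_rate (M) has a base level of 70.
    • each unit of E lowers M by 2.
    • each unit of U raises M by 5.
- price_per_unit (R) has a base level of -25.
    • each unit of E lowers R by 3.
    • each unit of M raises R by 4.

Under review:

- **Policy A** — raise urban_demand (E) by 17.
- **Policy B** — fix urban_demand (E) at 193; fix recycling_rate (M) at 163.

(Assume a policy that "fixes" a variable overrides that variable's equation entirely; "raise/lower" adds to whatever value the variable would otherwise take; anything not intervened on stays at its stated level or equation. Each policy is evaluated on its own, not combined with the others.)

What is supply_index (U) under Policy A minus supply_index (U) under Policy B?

180

Policy A (E + 17):
  E = 146 + 17 = 163
  U = -33 − 6·163 = -1011
Policy B (E := 193, M := 163):
  E = 193
  U = -33 − 6·193 = -1191
U: -1011 − (-1191) = 180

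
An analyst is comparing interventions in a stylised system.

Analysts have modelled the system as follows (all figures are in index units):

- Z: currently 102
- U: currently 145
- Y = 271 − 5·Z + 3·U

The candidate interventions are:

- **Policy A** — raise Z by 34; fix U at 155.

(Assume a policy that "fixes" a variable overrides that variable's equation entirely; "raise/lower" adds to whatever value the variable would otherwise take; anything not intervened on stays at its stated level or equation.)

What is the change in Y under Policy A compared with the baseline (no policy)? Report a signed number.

-140

Baseline:
  Z = 102
  U = 145
  Y = 271 − 5·102 + 3·145 = 196
Policy A (Z + 34, U := 155):
  Z = 102 + 34 = 136
  U = 155
  Y = 271 − 5·136 + 3·155 = 56
Change in Y: 56 − 196 = -140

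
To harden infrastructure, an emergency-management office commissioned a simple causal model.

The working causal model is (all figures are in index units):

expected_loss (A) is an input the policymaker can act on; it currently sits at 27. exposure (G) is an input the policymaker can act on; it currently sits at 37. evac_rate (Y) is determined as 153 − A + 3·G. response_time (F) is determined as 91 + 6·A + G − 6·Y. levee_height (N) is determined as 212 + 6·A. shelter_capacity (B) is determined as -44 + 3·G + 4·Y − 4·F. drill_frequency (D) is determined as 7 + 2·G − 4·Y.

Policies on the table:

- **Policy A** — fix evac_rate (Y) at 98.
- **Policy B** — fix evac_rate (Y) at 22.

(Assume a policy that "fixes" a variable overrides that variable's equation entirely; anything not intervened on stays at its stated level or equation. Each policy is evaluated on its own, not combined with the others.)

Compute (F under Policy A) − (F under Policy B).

Policy A (Y := 98):
  A = 27
  G = 37
  Y = 98
  F = 91 + 6·27 + 37 − 6·98 = -298
Policy B (Y := 22):
  A = 27
  G = 37
  Y = 22
  F = 91 + 6·27 + 37 − 6·22 = 158
F: -298 − 158 = -456

-456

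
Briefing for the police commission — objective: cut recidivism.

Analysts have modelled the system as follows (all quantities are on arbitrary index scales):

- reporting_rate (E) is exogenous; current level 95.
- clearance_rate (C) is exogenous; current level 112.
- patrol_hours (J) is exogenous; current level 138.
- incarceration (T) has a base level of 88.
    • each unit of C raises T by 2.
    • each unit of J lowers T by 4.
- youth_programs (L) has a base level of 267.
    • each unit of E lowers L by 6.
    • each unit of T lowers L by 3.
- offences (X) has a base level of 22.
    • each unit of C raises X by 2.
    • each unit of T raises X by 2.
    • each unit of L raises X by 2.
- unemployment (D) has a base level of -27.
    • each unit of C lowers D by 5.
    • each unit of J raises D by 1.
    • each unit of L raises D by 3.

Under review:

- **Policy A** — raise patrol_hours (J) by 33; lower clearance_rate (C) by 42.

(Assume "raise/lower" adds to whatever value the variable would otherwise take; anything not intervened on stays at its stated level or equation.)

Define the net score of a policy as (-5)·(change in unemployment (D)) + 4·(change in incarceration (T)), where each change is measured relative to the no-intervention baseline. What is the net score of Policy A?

-11799

Baseline:
  E = 95
  C = 112
  J = 138
  T = 88 + 2·112 − 4·138 = -240
  L = 267 − 6·95 − 3·(-240) = 417
  D = -27 − 5·112 + 138 + 3·417 = 802
Policy A (J + 33, C − 42):
  E = 95
  C = 112 − 42 = 70
  J = 138 + 33 = 171
  T = 88 + 2·70 − 4·171 = -456
  L = 267 − 6·95 − 3·(-456) = 1065
  D = -27 − 5·70 + 171 + 3·1065 = 2989
ΔD = 2989 − 802 = 2187; ΔT = -456 − (-240) = -216
Score = (-5)·2187 + 4·(-216) = -11799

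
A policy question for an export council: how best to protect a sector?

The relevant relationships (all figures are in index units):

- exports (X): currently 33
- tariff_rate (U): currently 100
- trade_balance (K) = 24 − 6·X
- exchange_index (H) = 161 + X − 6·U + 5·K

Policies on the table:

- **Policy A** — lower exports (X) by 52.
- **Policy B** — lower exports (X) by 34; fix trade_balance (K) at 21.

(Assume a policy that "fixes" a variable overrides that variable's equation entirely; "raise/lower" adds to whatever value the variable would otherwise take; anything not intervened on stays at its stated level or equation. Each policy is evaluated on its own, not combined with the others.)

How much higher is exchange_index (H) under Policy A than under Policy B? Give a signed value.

Policy A (X − 52):
  X = 33 − 52 = -19
  U = 100
  K = 24 − 6·(-19) = 138
  H = 161 + (-19) − 6·100 + 5·138 = 232
Policy B (X − 34, K := 21):
  X = 33 − 34 = -1
  U = 100
  K = 21
  H = 161 + (-1) − 6·100 + 5·21 = -335
H: 232 − (-335) = 567

567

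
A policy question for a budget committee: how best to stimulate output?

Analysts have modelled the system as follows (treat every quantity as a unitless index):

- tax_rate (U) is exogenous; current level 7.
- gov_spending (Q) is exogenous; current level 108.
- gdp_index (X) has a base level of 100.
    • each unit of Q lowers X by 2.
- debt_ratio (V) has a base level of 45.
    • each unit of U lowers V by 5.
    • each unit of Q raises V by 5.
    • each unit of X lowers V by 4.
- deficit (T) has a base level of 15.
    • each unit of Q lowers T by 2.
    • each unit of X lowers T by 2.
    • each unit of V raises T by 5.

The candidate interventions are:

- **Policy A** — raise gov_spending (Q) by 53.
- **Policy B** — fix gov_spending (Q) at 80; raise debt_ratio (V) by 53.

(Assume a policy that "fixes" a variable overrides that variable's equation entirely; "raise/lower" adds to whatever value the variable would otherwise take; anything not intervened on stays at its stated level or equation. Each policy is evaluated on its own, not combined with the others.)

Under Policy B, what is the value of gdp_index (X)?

Policy B (Q := 80, V + 53):
  Q = 80
  X = 100 − 2·80 = -60

-60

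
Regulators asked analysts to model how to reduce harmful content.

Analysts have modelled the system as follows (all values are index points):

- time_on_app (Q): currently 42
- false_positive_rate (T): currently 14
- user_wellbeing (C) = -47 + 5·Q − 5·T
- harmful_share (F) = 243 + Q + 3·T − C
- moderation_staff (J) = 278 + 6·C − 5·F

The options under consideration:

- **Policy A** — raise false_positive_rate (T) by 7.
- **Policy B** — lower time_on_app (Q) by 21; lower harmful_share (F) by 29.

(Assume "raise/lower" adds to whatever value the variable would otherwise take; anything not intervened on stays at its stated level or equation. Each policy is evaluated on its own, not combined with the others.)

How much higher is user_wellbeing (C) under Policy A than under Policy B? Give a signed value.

70

Policy A (T + 7):
  Q = 42
  T = 14 + 7 = 21
  C = -47 + 5·42 − 5·21 = 58
Policy B (Q − 21, F − 29):
  Q = 42 − 21 = 21
  T = 14
  C = -47 + 5·21 − 5·14 = -12
C: 58 − (-12) = 70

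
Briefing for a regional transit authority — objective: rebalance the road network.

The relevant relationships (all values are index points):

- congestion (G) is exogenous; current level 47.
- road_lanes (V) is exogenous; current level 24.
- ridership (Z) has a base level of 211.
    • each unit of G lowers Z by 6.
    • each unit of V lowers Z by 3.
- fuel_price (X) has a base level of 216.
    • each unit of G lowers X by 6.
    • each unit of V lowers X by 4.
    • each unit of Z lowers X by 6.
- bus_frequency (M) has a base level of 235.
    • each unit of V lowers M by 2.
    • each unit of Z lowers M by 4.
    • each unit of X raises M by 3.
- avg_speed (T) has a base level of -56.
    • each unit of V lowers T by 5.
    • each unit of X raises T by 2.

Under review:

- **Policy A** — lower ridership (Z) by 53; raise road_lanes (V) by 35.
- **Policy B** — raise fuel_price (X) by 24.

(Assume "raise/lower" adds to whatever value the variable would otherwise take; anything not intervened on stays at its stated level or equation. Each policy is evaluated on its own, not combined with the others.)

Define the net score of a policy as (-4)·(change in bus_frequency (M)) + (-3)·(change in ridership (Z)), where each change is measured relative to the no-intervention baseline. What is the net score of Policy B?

-288

Baseline:
  G = 47
  V = 24
  Z = 211 − 6·47 − 3·24 = -143
  X = 216 − 6·47 − 4·24 − 6·(-143) = 696
  M = 235 − 2·24 − 4·(-143) + 3·696 = 2847
Policy B (X + 24):
  G = 47
  V = 24
  Z = 211 − 6·47 − 3·24 = -143
  X = 216 − 6·47 − 4·24 − 6·(-143) (+24 from intervention) = 720
  M = 235 − 2·24 − 4·(-143) + 3·720 = 2919
ΔM = 2919 − 2847 = 72; ΔZ = -143 − (-143) = 0
Score = (-4)·72 + (-3)·0 = -288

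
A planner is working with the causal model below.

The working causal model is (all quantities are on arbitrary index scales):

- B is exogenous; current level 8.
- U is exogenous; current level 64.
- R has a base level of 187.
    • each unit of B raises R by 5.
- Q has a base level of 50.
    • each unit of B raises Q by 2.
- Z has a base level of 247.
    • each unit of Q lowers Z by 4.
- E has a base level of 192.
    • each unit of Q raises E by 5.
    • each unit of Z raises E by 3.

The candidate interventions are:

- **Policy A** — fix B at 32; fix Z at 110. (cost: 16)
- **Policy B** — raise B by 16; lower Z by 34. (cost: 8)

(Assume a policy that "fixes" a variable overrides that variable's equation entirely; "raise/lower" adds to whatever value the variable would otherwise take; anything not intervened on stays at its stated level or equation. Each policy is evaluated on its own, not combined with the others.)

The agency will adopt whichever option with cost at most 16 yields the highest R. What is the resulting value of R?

347

Policy A (B := 32, Z := 110):
  B = 32
  R = 187 + 5·32 = 347
Policy B (B + 16, Z − 34):
  B = 8 + 16 = 24
  R = 187 + 5·24 = 307
Comparing — Policy A: R=347, Policy B: R=307. Highest is 347 (Policy A).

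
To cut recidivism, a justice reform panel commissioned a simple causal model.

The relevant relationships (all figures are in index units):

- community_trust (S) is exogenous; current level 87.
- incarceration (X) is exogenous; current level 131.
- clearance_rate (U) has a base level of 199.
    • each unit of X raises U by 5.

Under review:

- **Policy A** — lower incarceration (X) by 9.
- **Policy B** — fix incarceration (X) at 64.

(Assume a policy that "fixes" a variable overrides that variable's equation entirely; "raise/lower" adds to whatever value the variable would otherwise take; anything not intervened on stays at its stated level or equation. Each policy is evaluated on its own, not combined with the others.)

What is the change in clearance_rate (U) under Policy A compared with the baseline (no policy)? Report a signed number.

-45

Baseline:
  X = 131
  U = 199 + 5·131 = 854
Policy A (X − 9):
  X = 131 − 9 = 122
  U = 199 + 5·122 = 809
Change in U: 809 − 854 = -45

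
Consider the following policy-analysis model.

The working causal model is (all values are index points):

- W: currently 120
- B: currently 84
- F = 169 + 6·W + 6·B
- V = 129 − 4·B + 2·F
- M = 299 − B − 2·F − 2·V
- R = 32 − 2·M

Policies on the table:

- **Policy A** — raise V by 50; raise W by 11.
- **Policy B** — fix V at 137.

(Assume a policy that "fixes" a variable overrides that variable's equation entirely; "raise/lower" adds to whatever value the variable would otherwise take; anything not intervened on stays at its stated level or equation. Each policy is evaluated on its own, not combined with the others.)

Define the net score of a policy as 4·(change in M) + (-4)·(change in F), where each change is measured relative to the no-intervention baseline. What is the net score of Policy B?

Baseline:
  W = 120
  B = 84
  F = 169 + 6·120 + 6·84 = 1393
  V = 129 − 4·84 + 2·1393 = 2579
  M = 299 − 84 − 2·1393 − 2·2579 = -7729
Policy B (V := 137):
  W = 120
  B = 84
  F = 169 + 6·120 + 6·84 = 1393
  V = 137
  M = 299 − 84 − 2·1393 − 2·137 = -2845
ΔM = -2845 − (-7729) = 4884; ΔF = 1393 − 1393 = 0
Score = 4·4884 + (-4)·0 = 19536

19536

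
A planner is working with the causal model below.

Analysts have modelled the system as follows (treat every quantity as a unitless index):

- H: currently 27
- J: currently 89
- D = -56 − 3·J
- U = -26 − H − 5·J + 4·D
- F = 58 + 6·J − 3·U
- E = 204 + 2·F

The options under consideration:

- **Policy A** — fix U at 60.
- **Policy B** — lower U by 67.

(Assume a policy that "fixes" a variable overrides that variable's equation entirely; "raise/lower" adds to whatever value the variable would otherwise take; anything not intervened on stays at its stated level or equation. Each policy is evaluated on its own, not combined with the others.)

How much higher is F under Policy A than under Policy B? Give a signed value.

-5751

Policy A (U := 60):
  H = 27
  J = 89
  D = -56 − 3·89 = -323
  U = 60
  F = 58 + 6·89 − 3·60 = 412
Policy B (U − 67):
  H = 27
  J = 89
  D = -56 − 3·89 = -323
  U = -26 − 27 − 5·89 + 4·(-323) (−67 from intervention) = -1857
  F = 58 + 6·89 − 3·(-1857) = 6163
F: 412 − 6163 = -5751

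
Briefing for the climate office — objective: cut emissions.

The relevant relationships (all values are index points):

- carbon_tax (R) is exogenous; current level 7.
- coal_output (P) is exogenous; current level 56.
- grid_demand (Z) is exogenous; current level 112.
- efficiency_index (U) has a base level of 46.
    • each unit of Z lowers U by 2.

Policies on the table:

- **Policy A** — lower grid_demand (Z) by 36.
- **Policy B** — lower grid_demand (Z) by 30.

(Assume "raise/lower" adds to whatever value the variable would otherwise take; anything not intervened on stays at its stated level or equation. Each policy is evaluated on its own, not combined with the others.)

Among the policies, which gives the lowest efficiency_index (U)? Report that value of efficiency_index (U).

Policy A (Z − 36):
  Z = 112 − 36 = 76
  U = 46 − 2·76 = -106
Policy B (Z − 30):
  Z = 112 − 30 = 82
  U = 46 − 2·82 = -118
Comparing — Policy A: U=-106, Policy B: U=-118. Lowest is -118 (Policy B).

-118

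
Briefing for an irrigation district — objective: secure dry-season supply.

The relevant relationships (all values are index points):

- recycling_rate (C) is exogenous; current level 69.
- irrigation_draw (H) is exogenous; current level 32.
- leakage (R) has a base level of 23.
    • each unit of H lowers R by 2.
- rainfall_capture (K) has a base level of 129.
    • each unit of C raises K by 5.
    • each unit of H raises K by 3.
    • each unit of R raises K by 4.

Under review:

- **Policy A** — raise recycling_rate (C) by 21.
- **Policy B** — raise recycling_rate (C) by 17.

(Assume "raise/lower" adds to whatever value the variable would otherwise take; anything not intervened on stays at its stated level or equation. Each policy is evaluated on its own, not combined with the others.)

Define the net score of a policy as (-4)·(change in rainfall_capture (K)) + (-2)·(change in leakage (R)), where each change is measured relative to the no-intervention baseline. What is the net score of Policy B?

Baseline:
  C = 69
  H = 32
  R = 23 − 2·32 = -41
  K = 129 + 5·69 + 3·32 + 4·(-41) = 406
Policy B (C + 17):
  C = 69 + 17 = 86
  H = 32
  R = 23 − 2·32 = -41
  K = 129 + 5·86 + 3·32 + 4·(-41) = 491
ΔK = 491 − 406 = 85; ΔR = -41 − (-41) = 0
Score = (-4)·85 + (-2)·0 = -340

-340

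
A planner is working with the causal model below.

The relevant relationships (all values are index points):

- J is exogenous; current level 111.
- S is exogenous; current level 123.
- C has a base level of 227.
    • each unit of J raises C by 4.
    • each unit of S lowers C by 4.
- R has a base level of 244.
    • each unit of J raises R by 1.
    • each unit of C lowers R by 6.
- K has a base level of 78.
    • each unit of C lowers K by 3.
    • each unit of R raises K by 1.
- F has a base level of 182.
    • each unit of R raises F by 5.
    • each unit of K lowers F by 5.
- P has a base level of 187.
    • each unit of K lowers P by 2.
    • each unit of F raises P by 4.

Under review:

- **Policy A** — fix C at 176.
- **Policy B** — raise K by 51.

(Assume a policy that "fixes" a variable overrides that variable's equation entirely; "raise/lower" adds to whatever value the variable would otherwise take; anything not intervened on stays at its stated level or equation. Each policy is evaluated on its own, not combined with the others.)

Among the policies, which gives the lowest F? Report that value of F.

Policy A (C := 176):
  J = 111
  S = 123
  C = 176
  R = 244 + 111 − 6·176 = -701
  K = 78 − 3·176 + (-701) = -1151
  F = 182 + 5·(-701) − 5·(-1151) = 2432
Policy B (K + 51):
  J = 111
  S = 123
  C = 227 + 4·111 − 4·123 = 179
  R = 244 + 111 − 6·179 = -719
  K = 78 − 3·179 + (-719) (+51 from intervention) = -1127
  F = 182 + 5·(-719) − 5·(-1127) = 2222
Comparing — Policy A: F=2432, Policy B: F=2222. Lowest is 2222 (Policy B).

2222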